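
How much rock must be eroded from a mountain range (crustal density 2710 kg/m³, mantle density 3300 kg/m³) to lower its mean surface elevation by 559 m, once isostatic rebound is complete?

Net drop Δ = e − u = e − e ρ_c/ρ_m = e (ρ_m − ρ_c)/ρ_m.
e = Δ ρ_m/(ρ_m − ρ_c) = 559 m × 3300/590 = 3130 m.

3130 m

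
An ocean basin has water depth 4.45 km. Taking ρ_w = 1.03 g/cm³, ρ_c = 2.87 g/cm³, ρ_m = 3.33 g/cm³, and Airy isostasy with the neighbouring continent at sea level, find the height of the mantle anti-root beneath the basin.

Balancing pressure at the compensation depth: replacing crust with seawater at the top is compensated by replacing crust with mantle at the base: d (ρ_c − ρ_w) = a (ρ_m − ρ_c).
a = d (ρ_c − ρ_w)/(ρ_m − ρ_c) = 4.45 km × 1.84/0.46 = 17.8 km.

17.8 km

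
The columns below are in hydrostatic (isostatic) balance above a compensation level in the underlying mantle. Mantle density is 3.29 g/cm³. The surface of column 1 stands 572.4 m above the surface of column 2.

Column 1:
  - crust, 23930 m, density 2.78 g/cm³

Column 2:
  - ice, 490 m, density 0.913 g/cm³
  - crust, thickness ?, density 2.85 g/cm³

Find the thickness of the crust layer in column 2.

Take the compensation level at the base of the deeper column (depth z_c below the surface of column 1) and equate Σ ρ_i t_i down to z_c; mantle fills any gap and the z_c terms cancel.
Column 1: 23930×2.78 + (z_c − 23930)×3.29
Column 2: 572.4×0 + 490×0.913 + x×2.85 + (z_c − 572.4 − 490 − x)×3.29
The z_c×3.29 term appears on both sides and cancels. Collect the known terms of each column as K = Σ(ρt)_known − 3.29 × (depth of known layers): K_1 = 66525.4 − 3.29×23930 = −12204.3; K_2 = 447.37 − 3.29×(572.4 + 490) = −3047.926.
Balance: K_1 = K_2 − x×(3.29 − 2.85), so x = (K_2 − K_1)/(3.29 − 2.85) = 9156.37/0.44 = 20800 m.

20800 m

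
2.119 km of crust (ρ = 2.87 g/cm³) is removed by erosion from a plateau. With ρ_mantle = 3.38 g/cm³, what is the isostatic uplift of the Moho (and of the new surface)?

Unloading: uplift u = e ρ_c/ρ_m = 2.119 km × 2.87/3.38 = 1.8 km.

1.8 km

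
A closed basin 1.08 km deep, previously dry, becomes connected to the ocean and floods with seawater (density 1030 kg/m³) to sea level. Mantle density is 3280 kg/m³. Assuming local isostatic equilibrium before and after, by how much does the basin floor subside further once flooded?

After flooding the water column is d + s deep. Its weight must equal the weight of mantle displaced by the extra subsidence s: (d + s) ρ_w = s ρ_m.
s = d ρ_w / (ρ_m − ρ_w) = 1.08 km × 1030/(3280 − 1030) = 0.494 km.

0.494 km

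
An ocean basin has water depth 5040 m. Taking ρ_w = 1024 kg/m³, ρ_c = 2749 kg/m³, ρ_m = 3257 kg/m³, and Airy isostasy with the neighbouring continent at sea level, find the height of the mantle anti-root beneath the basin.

17100 m

In Airy isostatic equilibrium: replacing crust with seawater at the top is compensated by replacing crust with mantle at the base: d (ρ_c − ρ_w) = a (ρ_m − ρ_c).
a = d (ρ_c − ρ_w)/(ρ_m − ρ_c) = 5040 m × 1725/508 = 17100 m.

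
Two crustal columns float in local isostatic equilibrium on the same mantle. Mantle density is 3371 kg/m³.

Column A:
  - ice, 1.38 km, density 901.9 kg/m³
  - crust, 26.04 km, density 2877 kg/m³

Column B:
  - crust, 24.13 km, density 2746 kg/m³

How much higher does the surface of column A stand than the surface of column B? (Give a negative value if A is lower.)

0.353 km

For any compensation level in the mantle, the mantle terms cancel and isostasy reduces to e = (Σt_A − Σt_B) − (Σ(ρt)_A − Σ(ρt)_B) / ρ_m.
Σt_A = 27.42 km; Σt_B = 24.13 km; Σ(ρt)_A = 76161.702; Σ(ρt)_B = 66260.98 (in km·kg/m³).
e = (27.42 − 24.13) − (76161.702 − 66260.98) / 3371 = 0.353 km.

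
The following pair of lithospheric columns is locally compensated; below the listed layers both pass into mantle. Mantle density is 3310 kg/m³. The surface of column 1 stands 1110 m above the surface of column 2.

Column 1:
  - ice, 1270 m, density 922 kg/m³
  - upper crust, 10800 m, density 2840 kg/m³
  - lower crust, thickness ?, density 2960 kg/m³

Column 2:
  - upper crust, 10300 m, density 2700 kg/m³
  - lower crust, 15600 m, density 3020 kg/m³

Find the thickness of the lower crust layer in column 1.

18200 m

Take the compensation level at the base of the deeper column (depth z_c below the surface of column 1) and equate Σ ρ_i t_i down to z_c; mantle fills any gap and the z_c terms cancel.
Column 1: 1270×922 + 10800×2840 + x×2960 + (z_c − 12070 − x)×3310
Column 2: 1110×0 + 10300×2700 + 15600×3020 + (z_c − 1110 − 25900)×3310
The z_c×3310 term appears on both sides and cancels. Collect the known terms of each column as K = Σ(ρt)_known − 3310 × (depth of known layers): K_1 = 31842940 − 3310×12070 = −8108760; K_2 = 74922000 − 3310×(1110 + 25900) = −14481100.
Balance: K_1 − x×(3310 − 2960) = K_2, so x = (K_1 − K_2)/(3310 − 2960) = 6372340/350 = 18200 m.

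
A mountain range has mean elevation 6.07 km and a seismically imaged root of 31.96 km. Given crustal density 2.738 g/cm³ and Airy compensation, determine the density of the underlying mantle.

Airy balance: ρ_c h = (ρ_m − ρ_c) r → ρ_m = ρ_c (1 + h/r).
ρ_m = 2.738 × (1 + 6.07 km/31.96 km) = 3.26 g/cm³.

3.26 g/cm³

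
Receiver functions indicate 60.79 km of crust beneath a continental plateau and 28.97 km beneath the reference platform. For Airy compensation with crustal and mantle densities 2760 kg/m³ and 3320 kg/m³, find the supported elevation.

Excess crust Δ = 60.79 km − 28.97 km = 31.82 km, split between elevation h and root r with h + r = Δ.
Airy balance ρ_c h = (ρ_m − ρ_c) r gives r = h ρ_c/(ρ_m − ρ_c), so h (1 + ρ_c/(ρ_m − ρ_c)) = Δ, i.e. h = Δ (ρ_m − ρ_c)/ρ_m.
h = 31.82 km × 560/3320 = 5.37 km.

5.37 km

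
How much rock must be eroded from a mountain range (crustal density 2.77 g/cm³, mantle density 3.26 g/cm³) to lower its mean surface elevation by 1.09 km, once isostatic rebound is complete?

7.25 km

Net drop Δ = e − u = e − e ρ_c/ρ_m = e (ρ_m − ρ_c)/ρ_m.
e = Δ ρ_m/(ρ_m − ρ_c) = 1.09 km × 3.26/0.49 = 7.25 km.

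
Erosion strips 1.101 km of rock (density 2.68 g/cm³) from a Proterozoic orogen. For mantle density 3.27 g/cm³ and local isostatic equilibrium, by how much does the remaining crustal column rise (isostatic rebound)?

0.902 km

Unloading: uplift u = e ρ_c/ρ_m = 1.101 km × 2.68/3.27 = 0.902 km.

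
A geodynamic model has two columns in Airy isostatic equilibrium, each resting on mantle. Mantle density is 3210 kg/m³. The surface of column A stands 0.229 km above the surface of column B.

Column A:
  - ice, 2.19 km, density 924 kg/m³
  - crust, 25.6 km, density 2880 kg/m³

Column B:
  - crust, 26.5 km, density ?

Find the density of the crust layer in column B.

2730 kg/m³

Take the compensation level at the base of the deeper column (depth z_c below the surface of column A) and equate Σ ρ_i t_i down to z_c; mantle fills any gap and the z_c terms cancel.
Column A: 2.19×924 + 25.6×2880 + (z_c − 27.79)×3210
Column B: 0.229×0 + 26.5×ρ + (z_c − 0.229 − 26.5)×3210
The z_c×3210 term appears on both sides and cancels. Collect the known terms of each column as K = Σ(ρt)_known − 3210 × (depth of known layers): K_A = 75751.56 − 3210×27.79 = −13454.34; K_B = 0 − 3210×(0.229 + 26.5) = −85800.09.
Balance: K_A = K_B + 26.5×ρ, so ρ = (K_A − K_B)/26.5 = 72345.8/26.5 = 2730 kg/m³.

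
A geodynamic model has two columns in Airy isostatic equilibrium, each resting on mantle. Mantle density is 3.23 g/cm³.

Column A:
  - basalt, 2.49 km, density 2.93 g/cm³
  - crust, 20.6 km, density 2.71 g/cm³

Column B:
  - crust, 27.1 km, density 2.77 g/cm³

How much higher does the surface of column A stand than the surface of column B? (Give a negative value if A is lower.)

For any compensation level in the mantle, the mantle terms cancel and isostasy reduces to e = (Σt_A − Σt_B) − (Σ(ρt)_A − Σ(ρt)_B) / ρ_m.
Σt_A = 23.09 km; Σt_B = 27.1 km; Σ(ρt)_A = 63.1217; Σ(ρt)_B = 75.067 (in km·g/cm³).
e = (23.09 − 27.1) − (63.1217 − 75.067) / 3.23 = −0.312 km.

−0.312 km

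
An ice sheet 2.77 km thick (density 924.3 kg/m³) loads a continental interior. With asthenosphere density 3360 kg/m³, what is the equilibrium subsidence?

Equating mass per unit area of the two columns: the ice load ρ_ice t is balanced by mantle displaced below, ρ_m s.
s = t ρ_ice / ρ_m = 2.77 km × 924.3/3360 = 0.762 km.

0.762 km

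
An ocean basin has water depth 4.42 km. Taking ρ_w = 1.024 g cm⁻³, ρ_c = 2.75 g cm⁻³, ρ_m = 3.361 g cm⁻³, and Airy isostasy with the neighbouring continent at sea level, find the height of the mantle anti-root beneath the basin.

Isostatic balance requires: replacing crust with seawater at the top is compensated by replacing crust with mantle at the base: d (ρ_c − ρ_w) = a (ρ_m − ρ_c).
a = d (ρ_c − ρ_w)/(ρ_m − ρ_c) = 4.42 km × 1.726/0.611 = 12.5 km.

12.5 km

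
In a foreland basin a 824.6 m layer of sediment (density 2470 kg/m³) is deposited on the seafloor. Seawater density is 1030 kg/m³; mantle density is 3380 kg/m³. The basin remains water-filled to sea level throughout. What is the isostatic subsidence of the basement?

505 m

Submarine loading: the sediment displaces seawater, and the subsidence is in turn flooded, so s (ρ_m − ρ_w) = t (ρ_sed − ρ_w).
s = 824.6 m × (2470 − 1030) / (3380 − 1030) = 505 m.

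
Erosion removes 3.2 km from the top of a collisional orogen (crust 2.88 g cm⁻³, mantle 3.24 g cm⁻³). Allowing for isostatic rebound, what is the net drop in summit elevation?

0.356 km

Rebound u = e ρ_c/ρ_m = 3.2 km × 2.88/3.24 = 2.844 km.
Net surface drop = e − u = 3.2 km − 2.844 km = e (ρ_m − ρ_c)/ρ_m = 0.356 km.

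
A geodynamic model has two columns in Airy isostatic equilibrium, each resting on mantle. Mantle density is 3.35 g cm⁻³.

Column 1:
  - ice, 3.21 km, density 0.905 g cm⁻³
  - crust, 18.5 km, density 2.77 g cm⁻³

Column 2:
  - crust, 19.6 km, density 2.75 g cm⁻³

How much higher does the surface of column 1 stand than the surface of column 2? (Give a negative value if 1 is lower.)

2.04 km

For any compensation level in the mantle, the mantle terms cancel and isostasy reduces to e = (Σt_1 − Σt_2) − (Σ(ρt)_1 − Σ(ρt)_2) / ρ_m.
Σt_1 = 21.71 km; Σt_2 = 19.6 km; Σ(ρt)_1 = 54.15005; Σ(ρt)_2 = 53.9 (in km·g cm⁻³).
e = (21.71 − 19.6) − (54.15005 − 53.9) / 3.35 = 2.04 km.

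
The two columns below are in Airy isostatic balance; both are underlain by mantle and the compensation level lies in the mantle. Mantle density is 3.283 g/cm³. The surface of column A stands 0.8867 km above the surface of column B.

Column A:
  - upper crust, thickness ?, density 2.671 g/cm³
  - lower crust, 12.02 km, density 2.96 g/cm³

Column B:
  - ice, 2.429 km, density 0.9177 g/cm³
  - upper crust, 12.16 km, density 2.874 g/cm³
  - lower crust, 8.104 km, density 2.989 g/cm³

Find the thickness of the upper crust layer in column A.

Take the compensation level at the base of the deeper column (depth z_c below the surface of column A) and equate Σ ρ_i t_i down to z_c; mantle fills any gap and the z_c terms cancel.
Column A: x×2.671 + 12.02×2.96 + (z_c − 12.02 − x)×3.283
Column B: 0.8867×0 + 2.429×0.9177 + 12.16×2.874 + 8.104×2.989 + (z_c − 0.8867 − 22.693)×3.283
The z_c×3.283 term appears on both sides and cancels. Collect the known terms of each column as K = Σ(ρt)_known − 3.283 × (depth of known layers): K_A = 35.5792 − 3.283×12.02 = −3.88246; K_B = 61.3997893 − 3.283×(0.8867 + 22.693) = −16.0123658.
Balance: K_A − x×(3.283 − 2.671) = K_B, so x = (K_A − K_B)/(3.283 − 2.671) = 12.1299/0.612 = 19.8 km.

19.8 km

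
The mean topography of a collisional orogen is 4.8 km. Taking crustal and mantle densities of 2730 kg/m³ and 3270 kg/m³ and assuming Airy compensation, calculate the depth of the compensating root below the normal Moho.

24.3 km

In Airy isostatic equilibrium: the weight of the topography is balanced by the buoyancy of the root, ρ_c h = (ρ_m − ρ_c) r.
r = h · ρ_c / (ρ_m − ρ_c) = 4.8 km × 2730 / (3270 − 2730) = 24.3 km.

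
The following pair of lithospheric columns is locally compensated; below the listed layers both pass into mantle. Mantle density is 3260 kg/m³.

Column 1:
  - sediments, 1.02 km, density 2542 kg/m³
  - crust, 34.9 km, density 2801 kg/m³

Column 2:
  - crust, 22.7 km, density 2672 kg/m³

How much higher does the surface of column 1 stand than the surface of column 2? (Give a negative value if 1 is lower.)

1.04 km

For any compensation level in the mantle, the mantle terms cancel and isostasy reduces to e = (Σt_1 − Σt_2) − (Σ(ρt)_1 − Σ(ρt)_2) / ρ_m.
Σt_1 = 35.92 km; Σt_2 = 22.7 km; Σ(ρt)_1 = 100347.74; Σ(ρt)_2 = 60654.4 (in km·kg/m³).
e = (35.92 − 22.7) − (100347.74 − 60654.4) / 3260 = 1.04 km.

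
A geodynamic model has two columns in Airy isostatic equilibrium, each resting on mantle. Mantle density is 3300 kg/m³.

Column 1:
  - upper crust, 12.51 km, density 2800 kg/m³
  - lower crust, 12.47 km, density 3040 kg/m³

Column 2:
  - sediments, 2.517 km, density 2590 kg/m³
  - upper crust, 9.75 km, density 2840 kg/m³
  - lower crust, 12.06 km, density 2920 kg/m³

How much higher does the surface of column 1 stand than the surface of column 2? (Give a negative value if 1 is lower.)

−0.411 km

For any compensation level in the mantle, the mantle terms cancel and isostasy reduces to e = (Σt_1 − Σt_2) − (Σ(ρt)_1 − Σ(ρt)_2) / ρ_m.
Σt_1 = 24.98 km; Σt_2 = 24.327 km; Σ(ρt)_1 = 72936.8; Σ(ρt)_2 = 69424.23 (in km·kg/m³).
e = (24.98 − 24.327) − (72936.8 − 69424.23) / 3300 = −0.411 km.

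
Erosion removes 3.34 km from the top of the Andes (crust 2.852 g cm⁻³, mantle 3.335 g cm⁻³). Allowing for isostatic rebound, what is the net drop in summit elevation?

Rebound u = e ρ_c/ρ_m = 3.34 km × 2.852/3.335 = 2.856 km.
Net surface drop = e − u = 3.34 km − 2.856 km = e (ρ_m − ρ_c)/ρ_m = 0.484 km.

0.484 km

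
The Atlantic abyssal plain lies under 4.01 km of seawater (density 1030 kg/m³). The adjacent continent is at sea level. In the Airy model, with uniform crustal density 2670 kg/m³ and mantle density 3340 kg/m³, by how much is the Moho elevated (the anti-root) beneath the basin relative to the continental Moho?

9.82 km

By Archimedes' principle applied to the lithosphere: replacing crust with seawater at the top is compensated by replacing crust with mantle at the base: d (ρ_c − ρ_w) = a (ρ_m − ρ_c).
a = d (ρ_c − ρ_w)/(ρ_m − ρ_c) = 4.01 km × 1640/670 = 9.82 km.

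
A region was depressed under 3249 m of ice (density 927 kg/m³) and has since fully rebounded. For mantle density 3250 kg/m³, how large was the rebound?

Removing the load lets mantle flow back in; uplift u satisfies ρ_ice t = ρ_m u.
u = t ρ_ice/ρ_m = 3249 m × 927/3250 = 927 m.

927 m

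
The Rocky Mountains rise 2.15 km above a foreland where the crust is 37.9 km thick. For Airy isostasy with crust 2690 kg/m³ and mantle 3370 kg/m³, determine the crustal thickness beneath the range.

48.6 km

Root depth r = h ρ_c / (ρ_m − ρ_c) = 2.15 km × 2690 / 680 = 8.505 km.
Total thickness = T + h + r = 37.9 km + 2.15 km + 8.505 km = 48.6 km.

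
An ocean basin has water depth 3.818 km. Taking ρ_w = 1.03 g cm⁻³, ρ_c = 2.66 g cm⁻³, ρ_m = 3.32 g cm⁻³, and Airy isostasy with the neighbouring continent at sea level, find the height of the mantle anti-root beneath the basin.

For local isostatic compensation: replacing crust with seawater at the top is compensated by replacing crust with mantle at the base: d (ρ_c − ρ_w) = a (ρ_m − ρ_c).
a = d (ρ_c − ρ_w)/(ρ_m − ρ_c) = 3.818 km × 1.63/0.66 = 9.43 km.

9.43 km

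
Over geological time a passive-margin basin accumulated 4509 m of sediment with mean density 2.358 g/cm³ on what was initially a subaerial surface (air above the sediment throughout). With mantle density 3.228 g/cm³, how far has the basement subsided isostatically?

3290 m

Subaerial load: s = t ρ_sed / ρ_m = 4509 m × 2.358/3.228 = 3290 m.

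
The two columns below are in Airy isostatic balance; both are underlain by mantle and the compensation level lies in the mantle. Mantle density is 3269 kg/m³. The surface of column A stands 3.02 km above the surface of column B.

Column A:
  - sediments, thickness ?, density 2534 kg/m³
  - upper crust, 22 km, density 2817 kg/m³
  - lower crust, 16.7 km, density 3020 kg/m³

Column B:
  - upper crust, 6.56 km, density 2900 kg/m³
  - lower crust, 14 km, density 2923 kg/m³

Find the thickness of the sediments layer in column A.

4.13 km

Take the compensation level at the base of the deeper column (depth z_c below the surface of column A) and equate Σ ρ_i t_i down to z_c; mantle fills any gap and the z_c terms cancel.
Column A: x×2534 + 22×2817 + 16.7×3020 + (z_c − 38.7 − x)×3269
Column B: 3.02×0 + 6.56×2900 + 14×2923 + (z_c − 3.02 − 20.56)×3269
The z_c×3269 term appears on both sides and cancels. Collect the known terms of each column as K = Σ(ρt)_known − 3269 × (depth of known layers): K_A = 112408 − 3269×38.7 = −14102.3; K_B = 59946 − 3269×(3.02 + 20.56) = −17137.02.
Balance: K_A − x×(3269 − 2534) = K_B, so x = (K_A − K_B)/(3269 − 2534) = 3034.72/735 = 4.13 km.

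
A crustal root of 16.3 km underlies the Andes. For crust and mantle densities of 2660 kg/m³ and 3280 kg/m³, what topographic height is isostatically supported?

Equating mass per unit area of the two columns: ρ_c h = (ρ_m − ρ_c) r.
h = r (ρ_m − ρ_c) / ρ_c = 16.3 km × (3280 − 2660) / 2660 = 3.8 km.

3.8 km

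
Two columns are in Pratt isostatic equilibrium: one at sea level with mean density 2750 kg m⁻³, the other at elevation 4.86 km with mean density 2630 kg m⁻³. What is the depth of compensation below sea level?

107 km

ρ_ref D = ρ (D + h) → D (ρ_ref − ρ) = ρ h.
D = ρ h/(ρ_ref − ρ) = 2630 × 4.86 km/(2750 − 2630) = 107 km.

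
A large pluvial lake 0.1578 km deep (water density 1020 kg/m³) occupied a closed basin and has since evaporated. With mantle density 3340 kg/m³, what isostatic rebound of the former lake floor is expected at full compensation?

u = d ρ_w/ρ_m = 0.1578 km × 1020/3340 = 0.0482 km.

0.0482 km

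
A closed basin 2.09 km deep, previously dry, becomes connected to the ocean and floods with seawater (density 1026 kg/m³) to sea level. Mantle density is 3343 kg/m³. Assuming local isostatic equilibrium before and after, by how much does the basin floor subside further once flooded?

0.925 km

After flooding the water column is d + s deep. Its weight must equal the weight of mantle displaced by the extra subsidence s: (d + s) ρ_w = s ρ_m.
s = d ρ_w / (ρ_m − ρ_w) = 2.09 km × 1026/(3343 − 1026) = 0.925 km.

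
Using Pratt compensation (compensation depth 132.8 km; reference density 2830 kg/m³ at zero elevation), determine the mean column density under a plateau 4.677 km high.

Pratt balance: ρ_ref D = ρ (D + h).
ρ = ρ_ref D/(D + h) = 2830 × 132.8 km/(132.8 km + 4.677 km) = 2730 kg/m³.

2730 kg/m³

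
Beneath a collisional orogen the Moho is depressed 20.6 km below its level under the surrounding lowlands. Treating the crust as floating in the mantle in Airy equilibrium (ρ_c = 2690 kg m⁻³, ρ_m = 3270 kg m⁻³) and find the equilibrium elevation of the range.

4.44 km

Isostatic balance requires: ρ_c h = (ρ_m − ρ_c) r.
h = r (ρ_m − ρ_c) / ρ_c = 20.6 km × (3270 − 2690) / 2690 = 4.44 km.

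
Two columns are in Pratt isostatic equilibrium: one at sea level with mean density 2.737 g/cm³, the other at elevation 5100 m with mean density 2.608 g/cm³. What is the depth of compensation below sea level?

ρ_ref D = ρ (D + h) → D (ρ_ref − ρ) = ρ h.
D = ρ h/(ρ_ref − ρ) = 2.608 × 5100 m/(2.737 − 2.608) = 103000 m.

103000 m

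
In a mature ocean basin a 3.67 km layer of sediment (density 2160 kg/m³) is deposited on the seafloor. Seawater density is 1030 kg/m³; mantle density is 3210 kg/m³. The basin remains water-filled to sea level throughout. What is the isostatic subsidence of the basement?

1.9 km

Submarine loading: the sediment displaces seawater, and the subsidence is in turn flooded, so s (ρ_m − ρ_w) = t (ρ_sed − ρ_w).
s = 3.67 km × (2160 − 1030) / (3210 − 1030) = 1.9 km.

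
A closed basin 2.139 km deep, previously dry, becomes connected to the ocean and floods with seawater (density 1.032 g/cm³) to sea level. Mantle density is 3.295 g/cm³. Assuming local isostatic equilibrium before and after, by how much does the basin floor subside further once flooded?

After flooding the water column is d + s deep. Its weight must equal the weight of mantle displaced by the extra subsidence s: (d + s) ρ_w = s ρ_m.
s = d ρ_w / (ρ_m − ρ_w) = 2.139 km × 1.032/(3.295 − 1.032) = 0.975 km.

0.975 km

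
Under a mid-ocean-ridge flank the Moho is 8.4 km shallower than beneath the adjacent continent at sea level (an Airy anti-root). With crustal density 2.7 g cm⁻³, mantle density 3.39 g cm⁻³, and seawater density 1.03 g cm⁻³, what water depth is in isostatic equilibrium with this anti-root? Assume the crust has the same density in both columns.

Replacing a thickness d of crust by seawater at the top must be balanced by replacing crust with mantle at the base: d (ρ_c − ρ_w) = a (ρ_m − ρ_c).
d = a (ρ_m − ρ_c)/(ρ_c − ρ_w) = 8.4 km × 0.69/1.67 = 3.47 km.

3.47 km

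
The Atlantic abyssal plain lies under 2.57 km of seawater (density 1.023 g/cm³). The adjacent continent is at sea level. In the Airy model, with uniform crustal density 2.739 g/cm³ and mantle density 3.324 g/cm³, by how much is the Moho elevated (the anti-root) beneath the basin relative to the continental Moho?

7.54 km

Balancing pressure at the compensation depth: replacing crust with seawater at the top is compensated by replacing crust with mantle at the base: d (ρ_c − ρ_w) = a (ρ_m − ρ_c).
a = d (ρ_c − ρ_w)/(ρ_m − ρ_c) = 2.57 km × 1.716/0.585 = 7.54 km.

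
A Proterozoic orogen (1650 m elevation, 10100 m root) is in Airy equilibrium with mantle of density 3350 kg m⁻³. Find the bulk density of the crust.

2880 kg m⁻³

ρ_c h = (ρ_m − ρ_c) r → ρ_c (h + r) = ρ_m r → ρ_c = ρ_m r / (h + r).
ρ_c = 3350 × 10100 m / (1650 m + 10100 m) = 2880 kg m⁻³.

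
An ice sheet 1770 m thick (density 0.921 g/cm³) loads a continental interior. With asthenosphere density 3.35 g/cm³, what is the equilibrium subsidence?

487 m

In Airy isostatic equilibrium: the ice load ρ_ice t is balanced by mantle displaced below, ρ_m s.
s = t ρ_ice / ρ_m = 1770 m × 0.921/3.35 = 487 m.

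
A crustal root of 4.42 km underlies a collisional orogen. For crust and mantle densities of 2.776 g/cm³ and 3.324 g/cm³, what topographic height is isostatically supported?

For local isostatic compensation: ρ_c h = (ρ_m − ρ_c) r.
h = r (ρ_m − ρ_c) / ρ_c = 4.42 km × (3.324 − 2.776) / 2.776 = 0.873 km.

0.873 km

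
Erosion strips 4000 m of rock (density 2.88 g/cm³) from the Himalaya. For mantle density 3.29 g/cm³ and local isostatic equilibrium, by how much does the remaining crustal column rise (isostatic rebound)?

3500 m

Unloading: uplift u = e ρ_c/ρ_m = 4000 m × 2.88/3.29 = 3500 m.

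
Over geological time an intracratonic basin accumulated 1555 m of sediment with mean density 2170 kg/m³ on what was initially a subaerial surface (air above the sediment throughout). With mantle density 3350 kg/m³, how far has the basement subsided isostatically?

Subaerial load: s = t ρ_sed / ρ_m = 1555 m × 2170/3350 = 1010 m.

1010 m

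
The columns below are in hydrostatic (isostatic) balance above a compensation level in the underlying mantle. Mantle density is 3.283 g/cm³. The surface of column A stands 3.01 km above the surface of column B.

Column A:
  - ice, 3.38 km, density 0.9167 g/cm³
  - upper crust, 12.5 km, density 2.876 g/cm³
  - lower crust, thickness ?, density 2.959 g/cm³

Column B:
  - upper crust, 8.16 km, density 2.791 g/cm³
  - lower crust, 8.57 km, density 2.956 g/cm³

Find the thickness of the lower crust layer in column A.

Take the compensation level at the base of the deeper column (depth z_c below the surface of column A) and equate Σ ρ_i t_i down to z_c; mantle fills any gap and the z_c terms cancel.
Column A: 3.38×0.9167 + 12.5×2.876 + x×2.959 + (z_c − 15.88 − x)×3.283
Column B: 3.01×0 + 8.16×2.791 + 8.57×2.956 + (z_c − 3.01 − 16.73)×3.283
The z_c×3.283 term appears on both sides and cancels. Collect the known terms of each column as K = Σ(ρt)_known − 3.283 × (depth of known layers): K_A = 39.048446 − 3.283×15.88 = −13.085594; K_B = 48.10748 − 3.283×(3.01 + 16.73) = −16.69894.
Balance: K_A − x×(3.283 − 2.959) = K_B, so x = (K_A − K_B)/(3.283 − 2.959) = 3.61335/0.324 = 11.2 km.

11.2 km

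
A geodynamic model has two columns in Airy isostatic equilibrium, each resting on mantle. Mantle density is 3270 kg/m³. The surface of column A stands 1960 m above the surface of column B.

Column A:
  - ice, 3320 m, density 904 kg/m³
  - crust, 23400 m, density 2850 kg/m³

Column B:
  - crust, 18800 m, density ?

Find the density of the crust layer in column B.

2670 kg/m³

Take the compensation level at the base of the deeper column (depth z_c below the surface of column A) and equate Σ ρ_i t_i down to z_c; mantle fills any gap and the z_c terms cancel.
Column A: 3320×904 + 23400×2850 + (z_c − 26720)×3270
Column B: 1960×0 + 18800×ρ + (z_c − 1960 − 18800)×3270
The z_c×3270 term appears on both sides and cancels. Collect the known terms of each column as K = Σ(ρt)_known − 3270 × (depth of known layers): K_A = 69691280 − 3270×26720 = −17683120; K_B = 0 − 3270×(1960 + 18800) = −67885200.
Balance: K_A = K_B + 18800×ρ, so ρ = (K_A − K_B)/18800 = 50202100/18800 = 2670 kg/m³.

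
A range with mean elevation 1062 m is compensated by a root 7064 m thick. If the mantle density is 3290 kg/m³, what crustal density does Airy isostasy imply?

ρ_c h = (ρ_m − ρ_c) r → ρ_c (h + r) = ρ_m r → ρ_c = ρ_m r / (h + r).
ρ_c = 3290 × 7064 m / (1062 m + 7064 m) = 2860 kg/m³.

2860 kg/m³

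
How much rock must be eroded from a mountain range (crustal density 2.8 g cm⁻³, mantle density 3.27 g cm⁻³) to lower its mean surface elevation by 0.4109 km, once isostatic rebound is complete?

2.86 km

Net drop Δ = e − u = e − e ρ_c/ρ_m = e (ρ_m − ρ_c)/ρ_m.
e = Δ ρ_m/(ρ_m − ρ_c) = 0.4109 km × 3.27/0.47 = 2.86 km.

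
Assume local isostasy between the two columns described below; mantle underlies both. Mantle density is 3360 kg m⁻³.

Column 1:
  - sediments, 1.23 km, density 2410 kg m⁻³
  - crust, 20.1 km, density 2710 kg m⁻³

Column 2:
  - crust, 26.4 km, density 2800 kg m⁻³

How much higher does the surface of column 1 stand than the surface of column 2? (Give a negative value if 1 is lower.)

−0.164 km

For any compensation level in the mantle, the mantle terms cancel and isostasy reduces to e = (Σt_1 − Σt_2) − (Σ(ρt)_1 − Σ(ρt)_2) / ρ_m.
Σt_1 = 21.33 km; Σt_2 = 26.4 km; Σ(ρt)_1 = 57435.3; Σ(ρt)_2 = 73920 (in km·kg m⁻³).
e = (21.33 − 26.4) − (57435.3 − 73920) / 3360 = −0.164 km.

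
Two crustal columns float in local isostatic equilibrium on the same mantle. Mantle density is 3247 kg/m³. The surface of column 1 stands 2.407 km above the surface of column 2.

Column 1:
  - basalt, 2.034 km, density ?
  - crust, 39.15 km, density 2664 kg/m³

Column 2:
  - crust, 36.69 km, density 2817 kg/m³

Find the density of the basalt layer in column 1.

Take the compensation level at the base of the deeper column (depth z_c below the surface of column 1) and equate Σ ρ_i t_i down to z_c; mantle fills any gap and the z_c terms cancel.
Column 1: 2.034×ρ + 39.15×2664 + (z_c − 41.184)×3247
Column 2: 2.407×0 + 36.69×2817 + (z_c − 2.407 − 36.69)×3247
The z_c×3247 term appears on both sides and cancels. Collect the known terms of each column as K = Σ(ρt)_known − 3247 × (depth of known layers): K_1 = 104295.6 − 3247×41.184 = −29428.848; K_2 = 103355.73 − 3247×(2.407 + 36.69) = −23592.229.
Balance: K_1 + 2.034×ρ = K_2, so ρ = (K_2 − K_1)/2.034 = 5836.62/2.034 = 2870 kg/m³.

2870 kg/m³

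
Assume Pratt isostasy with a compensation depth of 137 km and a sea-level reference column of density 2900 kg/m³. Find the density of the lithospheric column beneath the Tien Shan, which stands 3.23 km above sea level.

Pratt balance: ρ_ref D = ρ (D + h).
ρ = ρ_ref D/(D + h) = 2900 × 137 km/(137 km + 3.23 km) = 2830 kg/m³.

2830 kg/m³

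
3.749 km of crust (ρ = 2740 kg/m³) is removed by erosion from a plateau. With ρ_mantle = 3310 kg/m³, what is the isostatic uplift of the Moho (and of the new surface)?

3.1 km

Unloading: uplift u = e ρ_c/ρ_m = 3.749 km × 2740/3310 = 3.1 km.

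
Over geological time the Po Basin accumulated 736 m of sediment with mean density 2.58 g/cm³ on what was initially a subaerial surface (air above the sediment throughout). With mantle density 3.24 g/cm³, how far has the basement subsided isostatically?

Subaerial load: s = t ρ_sed / ρ_m = 736 m × 2.58/3.24 = 586 m.

586 m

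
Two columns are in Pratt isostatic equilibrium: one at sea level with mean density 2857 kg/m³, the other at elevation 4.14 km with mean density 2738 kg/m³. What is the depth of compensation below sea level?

ρ_ref D = ρ (D + h) → D (ρ_ref − ρ) = ρ h.
D = ρ h/(ρ_ref − ρ) = 2738 × 4.14 km/(2857 − 2738) = 95.3 km.

95.3 km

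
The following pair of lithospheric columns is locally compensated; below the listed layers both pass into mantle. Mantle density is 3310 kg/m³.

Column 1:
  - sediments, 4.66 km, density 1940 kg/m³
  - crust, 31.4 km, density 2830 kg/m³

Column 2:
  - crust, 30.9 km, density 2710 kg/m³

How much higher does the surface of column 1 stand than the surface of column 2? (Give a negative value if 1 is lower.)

0.881 km

For any compensation level in the mantle, the mantle terms cancel and isostasy reduces to e = (Σt_1 − Σt_2) − (Σ(ρt)_1 − Σ(ρt)_2) / ρ_m.
Σt_1 = 36.06 km; Σt_2 = 30.9 km; Σ(ρt)_1 = 97902.4; Σ(ρt)_2 = 83739 (in km·kg/m³).
e = (36.06 − 30.9) − (97902.4 − 83739) / 3310 = 0.881 km.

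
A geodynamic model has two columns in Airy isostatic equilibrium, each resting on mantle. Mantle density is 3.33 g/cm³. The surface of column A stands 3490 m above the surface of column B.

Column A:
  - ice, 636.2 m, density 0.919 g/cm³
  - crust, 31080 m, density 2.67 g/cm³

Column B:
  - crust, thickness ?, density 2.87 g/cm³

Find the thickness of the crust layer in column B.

Take the compensation level at the base of the deeper column (depth z_c below the surface of column A) and equate Σ ρ_i t_i down to z_c; mantle fills any gap and the z_c terms cancel.
Column A: 636.2×0.919 + 31080×2.67 + (z_c − 31716.2)×3.33
Column B: 3490×0 + x×2.87 + (z_c − 3490 − 0 − x)×3.33
The z_c×3.33 term appears on both sides and cancels. Collect the known terms of each column as K = Σ(ρt)_known − 3.33 × (depth of known layers): K_A = 83568.2678 − 3.33×31716.2 = −22046.6782; K_B = 0 − 3.33×(3490 + 0) = −11621.7.
Balance: K_A = K_B − x×(3.33 − 2.87), so x = (K_B − K_A)/(3.33 − 2.87) = 10425/0.46 = 22700 m.

22700 m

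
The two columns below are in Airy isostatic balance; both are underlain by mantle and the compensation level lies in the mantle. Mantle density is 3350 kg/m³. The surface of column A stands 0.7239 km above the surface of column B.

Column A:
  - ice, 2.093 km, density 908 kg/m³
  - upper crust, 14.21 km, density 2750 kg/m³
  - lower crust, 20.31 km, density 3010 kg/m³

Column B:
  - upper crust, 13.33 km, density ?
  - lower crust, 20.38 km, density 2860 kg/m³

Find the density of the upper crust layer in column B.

2740 kg/m³

Take the compensation level at the base of the deeper column (depth z_c below the surface of column A) and equate Σ ρ_i t_i down to z_c; mantle fills any gap and the z_c terms cancel.
Column A: 2.093×908 + 14.21×2750 + 20.31×3010 + (z_c − 36.613)×3350
Column B: 0.7239×0 + 13.33×ρ + 20.38×2860 + (z_c − 0.7239 − 33.71)×3350
The z_c×3350 term appears on both sides and cancels. Collect the known terms of each column as K = Σ(ρt)_known − 3350 × (depth of known layers): K_A = 102111.044 − 3350×36.613 = −20542.506; K_B = 58286.8 − 3350×(0.7239 + 33.71) = −57066.765.
Balance: K_A = K_B + 13.33×ρ, so ρ = (K_A − K_B)/13.33 = 36524.3/13.33 = 2740 kg/m³.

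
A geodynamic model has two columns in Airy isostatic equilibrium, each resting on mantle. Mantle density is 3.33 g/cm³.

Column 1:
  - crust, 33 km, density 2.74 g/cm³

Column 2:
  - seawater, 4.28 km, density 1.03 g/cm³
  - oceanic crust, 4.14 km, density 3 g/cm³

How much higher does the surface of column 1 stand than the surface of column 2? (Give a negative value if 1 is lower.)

For any compensation level in the mantle, the mantle terms cancel and isostasy reduces to e = (Σt_1 − Σt_2) − (Σ(ρt)_1 − Σ(ρt)_2) / ρ_m.
Σt_1 = 33 km; Σt_2 = 8.42 km; Σ(ρt)_1 = 90.42; Σ(ρt)_2 = 16.8284 (in km·g/cm³).
e = (33 − 8.42) − (90.42 − 16.8284) / 3.33 = 2.48 km.

2.48 km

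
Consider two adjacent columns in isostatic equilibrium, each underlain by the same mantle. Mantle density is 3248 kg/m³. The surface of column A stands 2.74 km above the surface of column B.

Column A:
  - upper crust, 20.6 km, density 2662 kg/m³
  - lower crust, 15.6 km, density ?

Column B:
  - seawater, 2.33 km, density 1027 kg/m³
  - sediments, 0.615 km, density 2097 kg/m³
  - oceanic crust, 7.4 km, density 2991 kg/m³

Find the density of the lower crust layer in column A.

2950 kg/m³

Take the compensation level at the base of the deeper column (depth z_c below the surface of column A) and equate Σ ρ_i t_i down to z_c; mantle fills any gap and the z_c terms cancel.
Column A: 20.6×2662 + 15.6×ρ + (z_c − 36.2)×3248
Column B: 2.74×0 + 2.33×1027 + 0.615×2097 + 7.4×2991 + (z_c − 2.74 − 10.345)×3248
The z_c×3248 term appears on both sides and cancels. Collect the known terms of each column as K = Σ(ρt)_known − 3248 × (depth of known layers): K_A = 54837.2 − 3248×36.2 = −62740.4; K_B = 25815.965 − 3248×(2.74 + 10.345) = −16684.115.
Balance: K_A + 15.6×ρ = K_B, so ρ = (K_B − K_A)/15.6 = 46056.3/15.6 = 2950 kg/m³.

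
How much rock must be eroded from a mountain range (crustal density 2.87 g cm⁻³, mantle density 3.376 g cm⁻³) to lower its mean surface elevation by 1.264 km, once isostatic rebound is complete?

8.43 km

Net drop Δ = e − u = e − e ρ_c/ρ_m = e (ρ_m − ρ_c)/ρ_m.
e = Δ ρ_m/(ρ_m − ρ_c) = 1.264 km × 3.376/0.506 = 8.43 km.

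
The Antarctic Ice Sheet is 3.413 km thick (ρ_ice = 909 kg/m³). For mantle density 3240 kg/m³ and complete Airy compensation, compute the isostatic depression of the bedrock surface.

Isostatic balance requires: the ice load ρ_ice t is balanced by mantle displaced below, ρ_m s.
s = t ρ_ice / ρ_m = 3.413 km × 909/3240 = 0.958 km.

0.958 km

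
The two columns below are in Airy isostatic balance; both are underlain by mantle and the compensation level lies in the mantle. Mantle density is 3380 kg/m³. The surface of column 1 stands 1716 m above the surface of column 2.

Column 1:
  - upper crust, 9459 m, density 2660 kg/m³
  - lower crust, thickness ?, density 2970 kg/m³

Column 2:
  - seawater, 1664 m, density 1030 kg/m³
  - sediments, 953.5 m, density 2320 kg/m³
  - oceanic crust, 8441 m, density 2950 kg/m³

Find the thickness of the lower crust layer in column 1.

Take the compensation level at the base of the deeper column (depth z_c below the surface of column 1) and equate Σ ρ_i t_i down to z_c; mantle fills any gap and the z_c terms cancel.
Column 1: 9459×2660 + x×2970 + (z_c − 9459 − x)×3380
Column 2: 1716×0 + 1664×1030 + 953.5×2320 + 8441×2950 + (z_c − 1716 − 11058.5)×3380
The z_c×3380 term appears on both sides and cancels. Collect the known terms of each column as K = Σ(ρt)_known − 3380 × (depth of known layers): K_1 = 25160940 − 3380×9459 = −6810480; K_2 = 28826990 − 3380×(1716 + 11058.5) = −14350820.
Balance: K_1 − x×(3380 − 2970) = K_2, so x = (K_1 − K_2)/(3380 − 2970) = 7540340/410 = 18400 m.

18400 m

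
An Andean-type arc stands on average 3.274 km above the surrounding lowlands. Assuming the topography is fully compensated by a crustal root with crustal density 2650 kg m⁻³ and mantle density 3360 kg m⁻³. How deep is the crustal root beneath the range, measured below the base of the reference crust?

12.2 km

Equating mass per unit area of the two columns: the weight of the topography is balanced by the buoyancy of the root, ρ_c h = (ρ_m − ρ_c) r.
r = h · ρ_c / (ρ_m − ρ_c) = 3.274 km × 2650 / (3360 − 2650) = 12.2 km.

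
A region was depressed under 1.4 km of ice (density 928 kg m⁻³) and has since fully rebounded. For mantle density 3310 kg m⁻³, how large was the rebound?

Removing the load lets mantle flow back in; uplift u satisfies ρ_ice t = ρ_m u.
u = t ρ_ice/ρ_m = 1.4 km × 928/3310 = 0.393 km.

0.393 km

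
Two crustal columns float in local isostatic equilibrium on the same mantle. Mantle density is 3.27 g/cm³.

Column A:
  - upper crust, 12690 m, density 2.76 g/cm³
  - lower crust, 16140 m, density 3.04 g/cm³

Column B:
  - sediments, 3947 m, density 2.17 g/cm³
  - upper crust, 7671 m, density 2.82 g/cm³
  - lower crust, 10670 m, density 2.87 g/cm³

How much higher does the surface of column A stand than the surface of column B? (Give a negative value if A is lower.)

For any compensation level in the mantle, the mantle terms cancel and isostasy reduces to e = (Σt_A − Σt_B) − (Σ(ρt)_A − Σ(ρt)_B) / ρ_m.
Σt_A = 28830 m; Σt_B = 22288 m; Σ(ρt)_A = 84090; Σ(ρt)_B = 60820.11 (in m·g/cm³).
e = (28830 − 22288) − (84090 − 60820.11) / 3.27 = −574 m.

−574 m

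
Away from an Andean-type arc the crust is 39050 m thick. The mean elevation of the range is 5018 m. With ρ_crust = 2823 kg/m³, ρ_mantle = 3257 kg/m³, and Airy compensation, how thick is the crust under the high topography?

Root depth r = h ρ_c / (ρ_m − ρ_c) = 5018 m × 2823 / 434 = 32640 m.
Total thickness = T + h + r = 39050 m + 5018 m + 32640 m = 76700 m.

76700 m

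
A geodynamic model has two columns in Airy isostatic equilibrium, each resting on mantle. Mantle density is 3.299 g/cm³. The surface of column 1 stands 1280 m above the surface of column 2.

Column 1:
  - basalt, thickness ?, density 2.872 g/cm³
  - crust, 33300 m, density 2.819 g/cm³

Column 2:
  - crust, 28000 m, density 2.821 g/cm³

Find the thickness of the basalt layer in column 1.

Take the compensation level at the base of the deeper column (depth z_c below the surface of column 1) and equate Σ ρ_i t_i down to z_c; mantle fills any gap and the z_c terms cancel.
Column 1: x×2.872 + 33300×2.819 + (z_c − 33300 − x)×3.299
Column 2: 1280×0 + 28000×2.821 + (z_c − 1280 − 28000)×3.299
The z_c×3.299 term appears on both sides and cancels. Collect the known terms of each column as K = Σ(ρt)_known − 3.299 × (depth of known layers): K_1 = 93872.7 − 3.299×33300 = −15984; K_2 = 78988 − 3.299×(1280 + 28000) = −17606.72.
Balance: K_1 − x×(3.299 − 2.872) = K_2, so x = (K_1 − K_2)/(3.299 − 2.872) = 1622.72/0.427 = 3800 m.

3800 m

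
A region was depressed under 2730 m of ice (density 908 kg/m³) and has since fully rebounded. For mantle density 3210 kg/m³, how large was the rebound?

772 m

Removing the load lets mantle flow back in; uplift u satisfies ρ_ice t = ρ_m u.
u = t ρ_ice/ρ_m = 2730 m × 908/3210 = 772 m.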